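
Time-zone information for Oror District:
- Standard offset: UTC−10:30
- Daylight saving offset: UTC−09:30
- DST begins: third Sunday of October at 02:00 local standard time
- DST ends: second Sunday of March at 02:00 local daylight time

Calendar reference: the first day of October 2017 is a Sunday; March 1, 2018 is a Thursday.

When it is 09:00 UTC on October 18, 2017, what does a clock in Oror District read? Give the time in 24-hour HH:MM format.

1 October 2017 is a Sunday, so the first Sunday is October 1 and the third is October 15.
1 March 2018 is a Thursday, so the first Sunday is March 4 and the second is March 11.
At the standard offset (UTC−10:30), 09:00 UTC − 10h30m = 22:30 Oror District standard time (rolling into the previous day, 17 October 2017).
The standard-time date in Oror District, October 17, 2017, falls between 15 October 2017 and 11 March 2018, so daylight saving is in effect and Oror District is at UTC−09:30.
09:00 UTC − 9h30m = 23:30 local (rolling into the previous day, 17 October 2017).

23:30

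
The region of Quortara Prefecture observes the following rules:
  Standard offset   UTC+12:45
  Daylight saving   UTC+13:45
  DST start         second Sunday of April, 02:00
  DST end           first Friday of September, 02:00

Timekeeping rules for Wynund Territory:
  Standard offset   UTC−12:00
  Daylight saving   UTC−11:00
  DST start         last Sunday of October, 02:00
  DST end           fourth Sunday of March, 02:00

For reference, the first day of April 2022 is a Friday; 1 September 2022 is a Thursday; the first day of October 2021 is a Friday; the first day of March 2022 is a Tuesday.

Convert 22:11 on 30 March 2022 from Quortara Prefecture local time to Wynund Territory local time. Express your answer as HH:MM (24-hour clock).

1 April 2022 is a Friday, so the first Sunday is April 3 and the second is April 10.
1 September 2022 is a Thursday, so the first Friday is September 2.
30 March 2022 does not fall between 10 April and 2 September, so daylight saving is not in effect and Quortara Prefecture is at UTC+12:45.
22:11 Quortara Prefecture − 12h45m = 09:26 UTC.
1 October 2021 is a Friday, so Sundays fall on 3, 10, 17, 24, 31; the last is October 31.
1 March 2022 is a Tuesday, so the first Sunday is March 6 and the fourth is March 27.
At the standard offset (UTC−12:00), 09:26 UTC − 12h = 21:26 Wynund Territory standard time (rolling into the previous day, 29 March 2022).
Daylight saving runs 31 October 2021 – 27 March 2022; the standard-time date in Wynund Territory, 29 March 2022, is outside that window, so Wynund Territory is on standard time at UTC−12:00.
09:26 UTC − 12h = 21:26 Wynund Territory (rolling into the previous day, 29 March 2022).

21:26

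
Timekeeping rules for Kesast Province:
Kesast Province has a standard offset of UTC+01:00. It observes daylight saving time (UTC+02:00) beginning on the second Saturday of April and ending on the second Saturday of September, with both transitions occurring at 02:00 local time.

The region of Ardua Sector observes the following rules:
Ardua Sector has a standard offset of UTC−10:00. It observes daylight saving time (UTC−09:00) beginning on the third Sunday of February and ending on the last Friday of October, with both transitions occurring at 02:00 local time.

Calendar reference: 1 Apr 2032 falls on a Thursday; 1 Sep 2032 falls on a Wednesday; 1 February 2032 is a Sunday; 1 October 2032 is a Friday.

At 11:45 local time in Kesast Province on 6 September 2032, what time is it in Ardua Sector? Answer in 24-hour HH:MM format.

00:45

1 April 2032 is a Thursday, so the first Saturday is April 3 and the second is April 10.
1 September 2032 is a Wednesday, so the first Saturday is September 4 and the second is September 11.
6 September 2032 lies within the daylight-saving period (10 April – 11 September), so Kesast Province is on daylight time, UTC+02:00.
11:45 Kesast Province − 2h = 09:45 UTC.
1 February 2032 is a Sunday, so the first Sunday is February 1 and the third is February 15.
1 October 2032 is a Friday, so Fridays fall on 1, 8, 15, 22, 29; the last is October 29.
At the standard offset (UTC−10:00), 09:45 UTC − 10h = 23:45 Ardua Sector standard time (rolling into the previous day, 5 September 2032).
Daylight saving runs 15 February – 29 October; the standard-time date in Ardua Sector, 5 September 2032, is inside that window, so Ardua Sector is at UTC−09:00.
09:45 UTC − 9h = 00:45 Ardua Sector.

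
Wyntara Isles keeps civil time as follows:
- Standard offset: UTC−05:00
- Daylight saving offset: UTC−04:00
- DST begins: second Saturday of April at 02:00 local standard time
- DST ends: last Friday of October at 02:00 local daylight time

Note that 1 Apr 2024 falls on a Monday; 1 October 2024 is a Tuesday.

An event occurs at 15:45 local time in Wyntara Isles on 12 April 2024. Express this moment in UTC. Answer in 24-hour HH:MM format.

1 April 2024 is a Monday, so the first Saturday is April 6 and the second is April 13.
1 October 2024 is a Tuesday, so Fridays fall on 4, 11, 18, 25; the last is October 25.
12 April 2024 does not fall between 13 April and 25 October, so daylight saving is not in effect and Wyntara Isles is at UTC−05:00.
15:45 local + 5h = 20:45 UTC.

20:45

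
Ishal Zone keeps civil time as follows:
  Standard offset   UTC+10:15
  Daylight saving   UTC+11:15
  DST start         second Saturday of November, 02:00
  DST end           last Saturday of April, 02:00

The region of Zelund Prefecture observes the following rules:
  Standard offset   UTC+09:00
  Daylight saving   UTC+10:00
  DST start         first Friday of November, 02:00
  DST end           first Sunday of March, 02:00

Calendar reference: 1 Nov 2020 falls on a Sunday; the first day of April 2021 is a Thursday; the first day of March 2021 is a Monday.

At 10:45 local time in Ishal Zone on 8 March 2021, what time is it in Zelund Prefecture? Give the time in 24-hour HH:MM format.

1 November 2020 is a Sunday, so the first Saturday is November 7 and the second is November 14.
1 April 2021 is a Thursday, so Saturdays fall on 3, 10, 17, 24; the last is April 24.
8 March 2021 lies within the daylight-saving period (14 November 2020 – 24 April 2021), so Ishal Zone is on daylight time, UTC+11:15.
10:45 Ishal Zone − 11h15m = 23:30 UTC (rolling into the previous day, 7 March 2021).
1 November 2020 is a Sunday, so the first Friday is November 6.
1 March 2021 is a Monday, so the first Sunday is March 7.
At the standard offset (UTC+09:00), 23:30 UTC + 9h = 08:30 Zelund Prefecture standard time (rolling into the next day, 8 March 2021).
The standard-time date in Zelund Prefecture, 8 March 2021, is outside the daylight-saving period (6 November 2020 – 7 March 2021), so Zelund Prefecture is on standard time, UTC+09:00.
23:30 UTC + 9h = 08:30 Zelund Prefecture (rolling into the next day, 8 March 2021).

08:30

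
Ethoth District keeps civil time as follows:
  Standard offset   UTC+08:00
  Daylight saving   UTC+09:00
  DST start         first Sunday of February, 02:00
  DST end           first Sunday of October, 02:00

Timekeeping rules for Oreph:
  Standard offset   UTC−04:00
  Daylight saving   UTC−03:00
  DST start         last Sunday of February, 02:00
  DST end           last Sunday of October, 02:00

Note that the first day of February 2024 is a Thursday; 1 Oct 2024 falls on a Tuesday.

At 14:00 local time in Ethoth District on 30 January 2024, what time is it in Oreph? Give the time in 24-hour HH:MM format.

02:00

1 February 2024 is a Thursday, so the first Sunday is February 4.
1 October 2024 is a Tuesday, so the first Sunday is October 6.
30 January 2024 does not fall between 4 February and 6 October, so daylight saving is not in effect and Ethoth District is at UTC+08:00.
14:00 Ethoth District − 8h = 06:00 UTC.
1 February 2024 is a Thursday, so Sundays fall on 4, 11, 18, 25; the last is February 25.
1 October 2024 is a Tuesday, so Sundays fall on 6, 13, 20, 27; the last is October 27.
At the standard offset (UTC−04:00), 06:00 UTC − 4h = 02:00 Oreph standard time.
The standard-time date in Oreph, 30 January 2024, does not fall between 25 February and 27 October, so daylight saving is not in effect and Oreph is at UTC−04:00.
06:00 UTC − 4h = 02:00 Oreph.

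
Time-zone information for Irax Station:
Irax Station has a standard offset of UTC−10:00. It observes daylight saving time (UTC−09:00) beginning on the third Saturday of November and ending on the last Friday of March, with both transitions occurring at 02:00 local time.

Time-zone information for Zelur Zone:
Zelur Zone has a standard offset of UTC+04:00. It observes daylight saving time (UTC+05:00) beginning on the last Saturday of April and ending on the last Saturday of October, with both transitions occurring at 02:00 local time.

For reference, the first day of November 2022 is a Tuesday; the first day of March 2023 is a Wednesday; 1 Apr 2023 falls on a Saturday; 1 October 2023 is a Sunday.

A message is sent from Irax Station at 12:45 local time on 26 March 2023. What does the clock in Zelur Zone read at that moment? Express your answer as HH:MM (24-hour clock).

1 November 2022 is a Tuesday, so the first Saturday is November 5 and the third is November 19.
1 March 2023 is a Wednesday, so Fridays fall on 3, 10, 17, 24, 31; the last is March 31.
26 March 2023 falls between 19 November 2022 and 31 March 2023, so daylight saving is in effect and Irax Station is at UTC−09:00.
12:45 Irax Station + 9h = 21:45 UTC.
1 April 2023 is a Saturday, so Saturdays fall on 1, 8, 15, 22, 29; the last is April 29.
1 October 2023 is a Sunday, so Saturdays fall on 7, 14, 21, 28; the last is October 28.
At the standard offset (UTC+04:00), 21:45 UTC + 4h = 01:45 Zelur Zone standard time (rolling into the next day, 27 March 2023).
Daylight saving runs 29 April – 28 October; the standard-time date in Zelur Zone, 27 March 2023, is outside that window, so Zelur Zone is on standard time at UTC+04:00.
21:45 UTC + 4h = 01:45 Zelur Zone (rolling into the next day, 27 March 2023).

01:45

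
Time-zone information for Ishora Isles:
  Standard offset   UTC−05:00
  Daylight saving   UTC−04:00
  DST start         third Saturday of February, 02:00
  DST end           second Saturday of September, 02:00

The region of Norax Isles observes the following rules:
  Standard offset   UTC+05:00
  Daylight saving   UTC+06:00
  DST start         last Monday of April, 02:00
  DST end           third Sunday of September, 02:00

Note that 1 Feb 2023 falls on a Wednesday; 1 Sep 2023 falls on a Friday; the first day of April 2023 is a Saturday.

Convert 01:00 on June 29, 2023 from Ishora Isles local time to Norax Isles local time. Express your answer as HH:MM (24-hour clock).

11:00

1 February 2023 is a Wednesday, so the first Saturday is February 4 and the third is February 18.
1 September 2023 is a Friday, so the first Saturday is September 2 and the second is September 9.
Daylight saving runs 18 February – 9 September; June 29, 2023 is inside that window, so Ishora Isles is at UTC−04:00.
01:00 Ishora Isles + 4h = 05:00 UTC.
1 April 2023 is a Saturday, so Mondays fall on 3, 10, 17, 24; the last is April 24.
1 September 2023 is a Friday, so the first Sunday is September 3 and the third is September 17.
At the standard offset (UTC+05:00), 05:00 UTC + 5h = 10:00 Norax Isles standard time.
The standard-time date in Norax Isles, June 29, 2023, falls between 24 April and 17 September, so daylight saving is in effect and Norax Isles is at UTC+06:00.
05:00 UTC + 6h = 11:00 Norax Isles.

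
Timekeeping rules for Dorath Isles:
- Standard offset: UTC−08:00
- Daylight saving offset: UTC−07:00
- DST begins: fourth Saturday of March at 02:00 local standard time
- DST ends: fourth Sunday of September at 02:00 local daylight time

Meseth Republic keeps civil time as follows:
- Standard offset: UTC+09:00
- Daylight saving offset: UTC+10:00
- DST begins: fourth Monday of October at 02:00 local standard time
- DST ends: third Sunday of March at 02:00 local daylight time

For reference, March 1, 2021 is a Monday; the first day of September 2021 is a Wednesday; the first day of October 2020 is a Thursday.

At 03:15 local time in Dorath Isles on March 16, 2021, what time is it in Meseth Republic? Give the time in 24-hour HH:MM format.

21:15

1 March 2021 is a Monday, so the first Saturday is March 6 and the fourth is March 27.
1 September 2021 is a Wednesday, so the first Sunday is September 5 and the fourth is September 26.
March 16, 2021 does not fall between 27 March and 26 September, so daylight saving is not in effect and Dorath Isles is at UTC−08:00.
03:15 Dorath Isles + 8h = 11:15 UTC.
1 October 2020 is a Thursday, so the first Monday is October 5 and the fourth is October 26.
1 March 2021 is a Monday, so the first Sunday is March 7 and the third is March 21.
At the standard offset (UTC+09:00), 11:15 UTC + 9h = 20:15 Meseth Republic standard time.
The standard-time date in Meseth Republic, March 16, 2021, lies within the daylight-saving period (26 October 2020 – 21 March 2021), so Meseth Republic is on daylight time, UTC+10:00.
11:15 UTC + 10h = 21:15 Meseth Republic.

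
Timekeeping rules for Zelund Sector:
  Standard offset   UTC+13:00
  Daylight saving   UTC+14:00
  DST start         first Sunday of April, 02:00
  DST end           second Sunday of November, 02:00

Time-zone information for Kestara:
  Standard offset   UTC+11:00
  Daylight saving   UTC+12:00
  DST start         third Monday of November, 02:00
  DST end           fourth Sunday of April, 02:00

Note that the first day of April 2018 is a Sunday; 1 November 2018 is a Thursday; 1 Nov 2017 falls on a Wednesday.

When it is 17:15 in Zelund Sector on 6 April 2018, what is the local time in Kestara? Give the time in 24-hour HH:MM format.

1 April 2018 is a Sunday, so the first Sunday is April 1.
1 November 2018 is a Thursday, so the first Sunday is November 4 and the second is November 11.
Daylight saving runs 1 April – 11 November; 6 April 2018 is inside that window, so Zelund Sector is at UTC+14:00.
17:15 Zelund Sector − 14h = 03:15 UTC.
1 November 2017 is a Wednesday, so the first Monday is November 6 and the third is November 20.
1 April 2018 is a Sunday, so the first Sunday is April 1 and the fourth is April 22.
At the standard offset (UTC+11:00), 03:15 UTC + 11h = 14:15 Kestara standard time.
The standard-time date in Kestara, 6 April 2018, falls between 20 November 2017 and 22 April 2018, so daylight saving is in effect and Kestara is at UTC+12:00.
03:15 UTC + 12h = 15:15 Kestara.

15:15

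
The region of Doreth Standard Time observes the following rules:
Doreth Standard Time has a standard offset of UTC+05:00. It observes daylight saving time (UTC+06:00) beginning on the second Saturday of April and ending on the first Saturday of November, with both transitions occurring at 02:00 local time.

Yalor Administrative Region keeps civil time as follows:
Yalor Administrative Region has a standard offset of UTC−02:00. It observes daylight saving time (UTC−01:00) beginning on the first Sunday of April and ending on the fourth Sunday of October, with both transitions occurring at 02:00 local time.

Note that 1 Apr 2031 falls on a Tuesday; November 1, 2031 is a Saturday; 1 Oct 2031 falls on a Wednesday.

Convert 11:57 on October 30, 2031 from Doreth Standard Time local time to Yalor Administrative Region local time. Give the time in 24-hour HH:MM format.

1 April 2031 is a Tuesday, so the first Saturday is April 5 and the second is April 12.
1 November 2031 is a Saturday, so the first Saturday is November 1.
Daylight saving runs 12 April – 1 November; October 30, 2031 is inside that window, so Doreth Standard Time is at UTC+06:00.
11:57 Doreth Standard Time − 6h = 05:57 UTC.
1 April 2031 is a Tuesday, so the first Sunday is April 6.
1 October 2031 is a Wednesday, so the first Sunday is October 5 and the fourth is October 26.
At the standard offset (UTC−02:00), 05:57 UTC − 2h = 03:57 Yalor Administrative Region standard time.
The standard-time date in Yalor Administrative Region, October 30, 2031, is outside the daylight-saving period (6 April – 26 October), so Yalor Administrative Region is on standard time, UTC−02:00.
05:57 UTC − 2h = 03:57 Yalor Administrative Region.

03:57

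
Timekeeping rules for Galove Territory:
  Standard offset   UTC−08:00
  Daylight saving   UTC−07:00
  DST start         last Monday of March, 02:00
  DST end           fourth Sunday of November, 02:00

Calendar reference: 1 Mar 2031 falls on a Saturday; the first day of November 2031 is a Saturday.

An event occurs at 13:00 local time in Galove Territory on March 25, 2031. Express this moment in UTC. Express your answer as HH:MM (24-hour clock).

21:00

1 March 2031 is a Saturday, so Mondays fall on 3, 10, 17, 24, 31; the last is March 31.
1 November 2031 is a Saturday, so the first Sunday is November 2 and the fourth is November 23.
Daylight saving runs 31 March – 23 November; March 25, 2031 is outside that window, so Galove Territory is on standard time at UTC−08:00.
13:00 local + 8h = 21:00 UTC.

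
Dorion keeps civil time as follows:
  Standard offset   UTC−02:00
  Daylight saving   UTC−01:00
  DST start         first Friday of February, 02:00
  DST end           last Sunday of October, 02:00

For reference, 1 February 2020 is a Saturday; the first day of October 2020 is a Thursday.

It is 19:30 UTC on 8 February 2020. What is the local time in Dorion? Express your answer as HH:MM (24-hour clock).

18:30

1 February 2020 is a Saturday, so the first Friday is February 7.
1 October 2020 is a Thursday, so Sundays fall on 4, 11, 18, 25; the last is October 25.
At the standard offset (UTC−02:00), 19:30 UTC − 2h = 17:30 Dorion standard time.
The standard-time date in Dorion, 8 February 2020, falls between 7 February and 25 October, so daylight saving is in effect and Dorion is at UTC−01:00.
19:30 UTC − 1h = 18:30 local.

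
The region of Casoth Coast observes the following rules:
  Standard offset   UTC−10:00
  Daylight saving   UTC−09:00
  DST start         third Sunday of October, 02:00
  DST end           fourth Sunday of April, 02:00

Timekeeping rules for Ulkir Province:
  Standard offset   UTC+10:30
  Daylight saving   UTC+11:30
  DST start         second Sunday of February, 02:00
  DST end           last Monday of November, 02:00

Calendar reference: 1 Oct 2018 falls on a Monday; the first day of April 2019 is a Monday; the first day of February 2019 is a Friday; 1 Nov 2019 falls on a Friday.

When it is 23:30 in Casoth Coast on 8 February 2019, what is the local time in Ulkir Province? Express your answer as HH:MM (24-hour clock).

1 October 2018 is a Monday, so the first Sunday is October 7 and the third is October 21.
1 April 2019 is a Monday, so the first Sunday is April 7 and the fourth is April 28.
8 February 2019 falls between 21 October 2018 and 28 April 2019, so daylight saving is in effect and Casoth Coast is at UTC−09:00.
23:30 Casoth Coast + 9h = 08:30 UTC (rolling into the next day, 9 February 2019).
1 February 2019 is a Friday, so the first Sunday is February 3 and the second is February 10.
1 November 2019 is a Friday, so Mondays fall on 4, 11, 18, 25; the last is November 25.
At the standard offset (UTC+10:30), 08:30 UTC + 10h30m = 19:00 Ulkir Province standard time.
Daylight saving runs 10 February – 25 November; the standard-time date in Ulkir Province, 9 February 2019, is outside that window, so Ulkir Province is on standard time at UTC+10:30.
08:30 UTC + 10h30m = 19:00 Ulkir Province.

19:00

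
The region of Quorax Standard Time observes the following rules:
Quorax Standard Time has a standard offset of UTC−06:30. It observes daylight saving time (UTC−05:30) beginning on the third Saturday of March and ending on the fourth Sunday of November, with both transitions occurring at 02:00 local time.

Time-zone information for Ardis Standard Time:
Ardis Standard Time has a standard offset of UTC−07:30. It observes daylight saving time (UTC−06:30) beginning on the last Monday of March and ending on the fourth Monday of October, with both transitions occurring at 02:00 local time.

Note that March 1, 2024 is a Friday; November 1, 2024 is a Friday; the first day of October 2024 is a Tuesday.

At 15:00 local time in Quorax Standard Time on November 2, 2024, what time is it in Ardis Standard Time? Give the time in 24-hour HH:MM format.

13:00

1 March 2024 is a Friday, so the first Saturday is March 2 and the third is March 16.
1 November 2024 is a Friday, so the first Sunday is November 3 and the fourth is November 24.
Daylight saving runs 16 March – 24 November; November 2, 2024 is inside that window, so Quorax Standard Time is at UTC−05:30.
15:00 Quorax Standard Time + 5h30m = 20:30 UTC.
1 March 2024 is a Friday, so Mondays fall on 4, 11, 18, 25; the last is March 25.
1 October 2024 is a Tuesday, so the first Monday is October 7 and the fourth is October 28.
At the standard offset (UTC−07:30), 20:30 UTC − 7h30m = 13:00 Ardis Standard Time standard time.
Daylight saving runs 25 March – 28 October; the standard-time date in Ardis Standard Time, November 2, 2024, is outside that window, so Ardis Standard Time is on standard time at UTC−07:30.
20:30 UTC − 7h30m = 13:00 Ardis Standard Time.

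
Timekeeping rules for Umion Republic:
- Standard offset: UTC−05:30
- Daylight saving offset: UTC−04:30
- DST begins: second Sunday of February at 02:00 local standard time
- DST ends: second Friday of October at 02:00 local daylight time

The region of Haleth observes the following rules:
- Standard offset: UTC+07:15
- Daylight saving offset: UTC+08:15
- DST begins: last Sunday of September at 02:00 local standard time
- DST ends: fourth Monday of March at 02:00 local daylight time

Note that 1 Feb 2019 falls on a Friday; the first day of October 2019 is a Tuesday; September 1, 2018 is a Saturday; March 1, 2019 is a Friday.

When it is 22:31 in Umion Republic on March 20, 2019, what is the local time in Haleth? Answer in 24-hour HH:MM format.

11:16

1 February 2019 is a Friday, so the first Sunday is February 3 and the second is February 10.
1 October 2019 is a Tuesday, so the first Friday is October 4 and the second is October 11.
March 20, 2019 lies within the daylight-saving period (10 February – 11 October), so Umion Republic is on daylight time, UTC−04:30.
22:31 Umion Republic + 4h30m = 03:01 UTC (rolling into the next day, 21 March 2019).
1 September 2018 is a Saturday, so Sundays fall on 2, 9, 16, 23, 30; the last is September 30.
1 March 2019 is a Friday, so the first Monday is March 4 and the fourth is March 25.
At the standard offset (UTC+07:15), 03:01 UTC + 7h15m = 10:16 Haleth standard time.
Daylight saving runs 30 September 2018 – 25 March 2019; the standard-time date in Haleth, March 21, 2019, is inside that window, so Haleth is at UTC+08:15.
03:01 UTC + 8h15m = 11:16 Haleth.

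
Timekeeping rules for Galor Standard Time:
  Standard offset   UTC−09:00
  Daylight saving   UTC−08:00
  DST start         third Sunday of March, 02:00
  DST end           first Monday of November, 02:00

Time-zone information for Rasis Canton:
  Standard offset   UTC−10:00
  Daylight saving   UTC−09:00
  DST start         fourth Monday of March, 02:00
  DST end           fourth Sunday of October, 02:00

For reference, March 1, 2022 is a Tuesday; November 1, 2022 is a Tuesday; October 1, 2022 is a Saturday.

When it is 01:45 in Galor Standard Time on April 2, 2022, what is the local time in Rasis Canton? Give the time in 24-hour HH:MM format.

00:45

1 March 2022 is a Tuesday, so the first Sunday is March 6 and the third is March 20.
1 November 2022 is a Tuesday, so the first Monday is November 7.
April 2, 2022 falls between 20 March and 7 November, so daylight saving is in effect and Galor Standard Time is at UTC−08:00.
01:45 Galor Standard Time + 8h = 09:45 UTC.
1 March 2022 is a Tuesday, so the first Monday is March 7 and the fourth is March 28.
1 October 2022 is a Saturday, so the first Sunday is October 2 and the fourth is October 23.
At the standard offset (UTC−10:00), 09:45 UTC − 10h = 23:45 Rasis Canton standard time (rolling into the previous day, 1 April 2022).
The standard-time date in Rasis Canton, April 1, 2022, lies within the daylight-saving period (28 March – 23 October), so Rasis Canton is on daylight time, UTC−09:00.
09:45 UTC − 9h = 00:45 Rasis Canton.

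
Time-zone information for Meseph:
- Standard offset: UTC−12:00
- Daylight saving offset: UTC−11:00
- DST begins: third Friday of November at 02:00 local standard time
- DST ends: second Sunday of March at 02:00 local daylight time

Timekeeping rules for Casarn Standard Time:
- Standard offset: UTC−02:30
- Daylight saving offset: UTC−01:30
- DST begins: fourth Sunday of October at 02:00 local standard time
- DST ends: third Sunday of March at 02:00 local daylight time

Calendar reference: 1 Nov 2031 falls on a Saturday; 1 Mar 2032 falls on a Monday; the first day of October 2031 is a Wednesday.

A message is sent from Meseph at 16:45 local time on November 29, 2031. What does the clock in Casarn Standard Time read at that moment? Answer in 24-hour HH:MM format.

1 November 2031 is a Saturday, so the first Friday is November 7 and the third is November 21.
1 March 2032 is a Monday, so the first Sunday is March 7 and the second is March 14.
Daylight saving runs 21 November 2031 – 14 March 2032; November 29, 2031 is inside that window, so Meseph is at UTC−11:00.
16:45 Meseph + 11h = 03:45 UTC (rolling into the next day, 30 November 2031).
1 October 2031 is a Wednesday, so the first Sunday is October 5 and the fourth is October 26.
1 March 2032 is a Monday, so the first Sunday is March 7 and the third is March 21.
At the standard offset (UTC−02:30), 03:45 UTC − 2h30m = 01:15 Casarn Standard Time standard time.
Daylight saving runs 26 October 2031 – 21 March 2032; the standard-time date in Casarn Standard Time, November 30, 2031, is inside that window, so Casarn Standard Time is at UTC−01:30.
03:45 UTC − 1h30m = 02:15 Casarn Standard Time.

02:15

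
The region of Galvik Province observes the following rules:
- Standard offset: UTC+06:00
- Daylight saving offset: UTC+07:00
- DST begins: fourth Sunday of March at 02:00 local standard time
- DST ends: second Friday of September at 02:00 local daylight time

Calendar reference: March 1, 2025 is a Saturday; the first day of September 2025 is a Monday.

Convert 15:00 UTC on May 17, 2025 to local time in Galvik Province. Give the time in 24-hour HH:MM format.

22:00

1 March 2025 is a Saturday, so the first Sunday is March 2 and the fourth is March 23.
1 September 2025 is a Monday, so the first Friday is September 5 and the second is September 12.
At the standard offset (UTC+06:00), 15:00 UTC + 6h = 21:00 Galvik Province standard time.
Daylight saving runs 23 March – 12 September; the standard-time date in Galvik Province, May 17, 2025, is inside that window, so Galvik Province is at UTC+07:00.
15:00 UTC + 7h = 22:00 local.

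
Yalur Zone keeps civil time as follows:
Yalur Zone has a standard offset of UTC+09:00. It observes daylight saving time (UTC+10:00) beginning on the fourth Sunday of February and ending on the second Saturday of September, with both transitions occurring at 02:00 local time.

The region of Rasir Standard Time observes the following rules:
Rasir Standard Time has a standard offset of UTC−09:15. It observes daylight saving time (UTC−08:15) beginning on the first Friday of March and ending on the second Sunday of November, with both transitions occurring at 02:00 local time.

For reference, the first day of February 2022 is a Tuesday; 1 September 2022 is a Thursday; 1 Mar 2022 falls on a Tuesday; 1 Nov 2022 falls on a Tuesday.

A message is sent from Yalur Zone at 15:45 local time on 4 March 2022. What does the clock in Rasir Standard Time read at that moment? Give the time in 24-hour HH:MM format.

1 February 2022 is a Tuesday, so the first Sunday is February 6 and the fourth is February 27.
1 September 2022 is a Thursday, so the first Saturday is September 3 and the second is September 10.
4 March 2022 falls between 27 February and 10 September, so daylight saving is in effect and Yalur Zone is at UTC+10:00.
15:45 Yalur Zone − 10h = 05:45 UTC.
1 March 2022 is a Tuesday, so the first Friday is March 4.
1 November 2022 is a Tuesday, so the first Sunday is November 6 and the second is November 13.
At the standard offset (UTC−09:15), 05:45 UTC − 9h15m = 20:30 Rasir Standard Time standard time (rolling into the previous day, 3 March 2022).
The standard-time date in Rasir Standard Time, 3 March 2022, does not fall between 4 March and 13 November, so daylight saving is not in effect and Rasir Standard Time is at UTC−09:15.
05:45 UTC − 9h15m = 20:30 Rasir Standard Time (rolling into the previous day, 3 March 2022).

20:30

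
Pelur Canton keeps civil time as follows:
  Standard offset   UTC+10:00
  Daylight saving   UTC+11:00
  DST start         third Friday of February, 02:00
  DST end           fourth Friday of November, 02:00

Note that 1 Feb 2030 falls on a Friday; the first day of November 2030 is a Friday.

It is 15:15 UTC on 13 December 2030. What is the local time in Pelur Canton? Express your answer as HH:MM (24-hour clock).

1 February 2030 is a Friday, so the first Friday is February 1 and the third is February 15.
1 November 2030 is a Friday, so the first Friday is November 1 and the fourth is November 22.
At the standard offset (UTC+10:00), 15:15 UTC + 10h = 01:15 Pelur Canton standard time (rolling into the next day, 14 December 2030).
The standard-time date in Pelur Canton, 14 December 2030, is outside the daylight-saving period (15 February – 22 November), so Pelur Canton is on standard time, UTC+10:00.
15:15 UTC + 10h = 01:15 local (rolling into the next day, 14 December 2030).

01:15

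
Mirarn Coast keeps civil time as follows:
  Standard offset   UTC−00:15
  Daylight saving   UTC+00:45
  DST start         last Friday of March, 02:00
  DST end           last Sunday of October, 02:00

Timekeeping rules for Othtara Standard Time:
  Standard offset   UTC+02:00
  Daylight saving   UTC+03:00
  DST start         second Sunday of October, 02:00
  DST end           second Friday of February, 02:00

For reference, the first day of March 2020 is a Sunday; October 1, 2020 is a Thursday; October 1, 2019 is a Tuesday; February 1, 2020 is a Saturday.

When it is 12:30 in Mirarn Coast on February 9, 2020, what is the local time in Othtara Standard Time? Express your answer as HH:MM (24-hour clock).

15:45

1 March 2020 is a Sunday, so Fridays fall on 6, 13, 20, 27; the last is March 27.
1 October 2020 is a Thursday, so Sundays fall on 4, 11, 18, 25; the last is October 25.
February 9, 2020 is outside the daylight-saving period (27 March – 25 October), so Mirarn Coast is on standard time, UTC−00:15.
12:30 Mirarn Coast + 0h15m = 12:45 UTC.
1 October 2019 is a Tuesday, so the first Sunday is October 6 and the second is October 13.
1 February 2020 is a Saturday, so the first Friday is February 7 and the second is February 14.
At the standard offset (UTC+02:00), 12:45 UTC + 2h = 14:45 Othtara Standard Time standard time.
The standard-time date in Othtara Standard Time, February 9, 2020, lies within the daylight-saving period (13 October 2019 – 14 February 2020), so Othtara Standard Time is on daylight time, UTC+03:00.
12:45 UTC + 3h = 15:45 Othtara Standard Time.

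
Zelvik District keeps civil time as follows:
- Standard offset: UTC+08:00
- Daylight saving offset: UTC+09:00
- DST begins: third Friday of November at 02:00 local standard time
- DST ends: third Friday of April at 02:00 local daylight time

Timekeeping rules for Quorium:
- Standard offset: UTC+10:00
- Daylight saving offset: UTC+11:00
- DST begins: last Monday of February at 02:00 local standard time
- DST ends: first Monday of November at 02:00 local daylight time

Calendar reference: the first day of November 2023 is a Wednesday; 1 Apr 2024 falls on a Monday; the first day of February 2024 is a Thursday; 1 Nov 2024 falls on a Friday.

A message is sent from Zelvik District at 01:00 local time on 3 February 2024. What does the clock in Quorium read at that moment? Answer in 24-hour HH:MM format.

1 November 2023 is a Wednesday, so the first Friday is November 3 and the third is November 17.
1 April 2024 is a Monday, so the first Friday is April 5 and the third is April 19.
Daylight saving runs 17 November 2023 – 19 April 2024; 3 February 2024 is inside that window, so Zelvik District is at UTC+09:00.
01:00 Zelvik District − 9h = 16:00 UTC (rolling into the previous day, 2 February 2024).
1 February 2024 is a Thursday, so Mondays fall on 5, 12, 19, 26; the last is February 26.
1 November 2024 is a Friday, so the first Monday is November 4.
At the standard offset (UTC+10:00), 16:00 UTC + 10h = 02:00 Quorium standard time (rolling into the next day, 3 February 2024).
The standard-time date in Quorium, 3 February 2024, does not fall between 26 February and 4 November, so daylight saving is not in effect and Quorium is at UTC+10:00.
16:00 UTC + 10h = 02:00 Quorium (rolling into the next day, 3 February 2024).

02:00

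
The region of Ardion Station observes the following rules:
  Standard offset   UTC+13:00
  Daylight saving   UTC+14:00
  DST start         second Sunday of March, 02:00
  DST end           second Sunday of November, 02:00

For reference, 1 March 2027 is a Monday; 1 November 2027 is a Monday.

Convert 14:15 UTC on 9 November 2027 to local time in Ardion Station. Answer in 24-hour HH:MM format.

1 March 2027 is a Monday, so the first Sunday is March 7 and the second is March 14.
1 November 2027 is a Monday, so the first Sunday is November 7 and the second is November 14.
At the standard offset (UTC+13:00), 14:15 UTC + 13h = 03:15 Ardion Station standard time (rolling into the next day, 10 November 2027).
The standard-time date in Ardion Station, 10 November 2027, falls between 14 March and 14 November, so daylight saving is in effect and Ardion Station is at UTC+14:00.
14:15 UTC + 14h = 04:15 local (rolling into the next day, 10 November 2027).

04:15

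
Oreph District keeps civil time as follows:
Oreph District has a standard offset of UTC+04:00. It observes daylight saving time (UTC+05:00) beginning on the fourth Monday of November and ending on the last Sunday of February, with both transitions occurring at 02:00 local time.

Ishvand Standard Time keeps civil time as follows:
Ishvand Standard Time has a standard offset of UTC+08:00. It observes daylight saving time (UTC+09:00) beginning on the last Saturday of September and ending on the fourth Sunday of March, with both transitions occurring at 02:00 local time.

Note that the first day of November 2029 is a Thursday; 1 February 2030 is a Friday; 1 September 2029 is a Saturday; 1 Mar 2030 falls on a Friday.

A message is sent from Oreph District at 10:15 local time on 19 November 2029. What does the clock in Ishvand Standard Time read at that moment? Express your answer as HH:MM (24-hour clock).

15:15

1 November 2029 is a Thursday, so the first Monday is November 5 and the fourth is November 26.
1 February 2030 is a Friday, so Sundays fall on 3, 10, 17, 24; the last is February 24.
Daylight saving runs 26 November 2029 – 24 February 2030; 19 November 2029 is outside that window, so Oreph District is on standard time at UTC+04:00.
10:15 Oreph District − 4h = 06:15 UTC.
1 September 2029 is a Saturday, so Saturdays fall on 1, 8, 15, 22, 29; the last is September 29.
1 March 2030 is a Friday, so the first Sunday is March 3 and the fourth is March 24.
At the standard offset (UTC+08:00), 06:15 UTC + 8h = 14:15 Ishvand Standard Time standard time.
Daylight saving runs 29 September 2029 – 24 March 2030; the standard-time date in Ishvand Standard Time, 19 November 2029, is inside that window, so Ishvand Standard Time is at UTC+09:00.
06:15 UTC + 9h = 15:15 Ishvand Standard Time.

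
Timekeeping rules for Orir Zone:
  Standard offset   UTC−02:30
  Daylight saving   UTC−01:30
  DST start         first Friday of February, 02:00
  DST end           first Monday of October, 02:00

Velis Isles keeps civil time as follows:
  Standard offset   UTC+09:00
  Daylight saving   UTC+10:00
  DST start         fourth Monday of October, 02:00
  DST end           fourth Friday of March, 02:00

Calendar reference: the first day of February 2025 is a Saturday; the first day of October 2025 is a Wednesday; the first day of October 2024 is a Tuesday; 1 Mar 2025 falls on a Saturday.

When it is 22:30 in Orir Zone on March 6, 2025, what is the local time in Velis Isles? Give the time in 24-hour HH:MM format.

10:00

1 February 2025 is a Saturday, so the first Friday is February 7.
1 October 2025 is a Wednesday, so the first Monday is October 6.
March 6, 2025 falls between 7 February and 6 October, so daylight saving is in effect and Orir Zone is at UTC−01:30.
22:30 Orir Zone + 1h30m = 00:00 UTC (rolling into the next day, 7 March 2025).
1 October 2024 is a Tuesday, so the first Monday is October 7 and the fourth is October 28.
1 March 2025 is a Saturday, so the first Friday is March 7 and the fourth is March 28.
At the standard offset (UTC+09:00), 00:00 UTC + 9h = 09:00 Velis Isles standard time.
The standard-time date in Velis Isles, March 7, 2025, lies within the daylight-saving period (28 October 2024 – 28 March 2025), so Velis Isles is on daylight time, UTC+10:00.
00:00 UTC + 10h = 10:00 Velis Isles.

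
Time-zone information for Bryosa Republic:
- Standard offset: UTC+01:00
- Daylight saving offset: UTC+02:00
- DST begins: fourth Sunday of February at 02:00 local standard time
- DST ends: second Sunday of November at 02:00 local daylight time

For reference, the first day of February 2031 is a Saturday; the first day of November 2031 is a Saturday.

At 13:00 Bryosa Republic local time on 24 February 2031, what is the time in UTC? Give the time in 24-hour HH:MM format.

1 February 2031 is a Saturday, so the first Sunday is February 2 and the fourth is February 23.
1 November 2031 is a Saturday, so the first Sunday is November 2 and the second is November 9.
24 February 2031 lies within the daylight-saving period (23 February – 9 November), so Bryosa Republic is on daylight time, UTC+02:00.
13:00 local − 2h = 11:00 UTC.

11:00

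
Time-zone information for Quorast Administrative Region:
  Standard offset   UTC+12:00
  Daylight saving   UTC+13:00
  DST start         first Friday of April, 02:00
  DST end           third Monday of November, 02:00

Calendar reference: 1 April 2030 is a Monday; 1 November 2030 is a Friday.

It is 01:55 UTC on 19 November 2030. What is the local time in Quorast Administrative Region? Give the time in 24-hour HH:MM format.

13:55

1 April 2030 is a Monday, so the first Friday is April 5.
1 November 2030 is a Friday, so the first Monday is November 4 and the third is November 18.
At the standard offset (UTC+12:00), 01:55 UTC + 12h = 13:55 Quorast Administrative Region standard time.
The standard-time date in Quorast Administrative Region, 19 November 2030, is outside the daylight-saving period (5 April – 18 November), so Quorast Administrative Region is on standard time, UTC+12:00.
01:55 UTC + 12h = 13:55 local.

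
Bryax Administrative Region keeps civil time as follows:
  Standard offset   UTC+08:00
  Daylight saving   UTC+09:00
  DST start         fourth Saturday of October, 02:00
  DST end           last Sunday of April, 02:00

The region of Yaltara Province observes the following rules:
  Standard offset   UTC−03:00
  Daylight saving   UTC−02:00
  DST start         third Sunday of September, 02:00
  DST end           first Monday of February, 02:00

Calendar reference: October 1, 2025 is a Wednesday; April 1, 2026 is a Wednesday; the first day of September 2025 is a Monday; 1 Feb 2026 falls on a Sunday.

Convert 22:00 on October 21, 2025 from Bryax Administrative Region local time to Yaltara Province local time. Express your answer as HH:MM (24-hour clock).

12:00

1 October 2025 is a Wednesday, so the first Saturday is October 4 and the fourth is October 25.
1 April 2026 is a Wednesday, so Sundays fall on 5, 12, 19, 26; the last is April 26.
October 21, 2025 does not fall between 25 October 2025 and 26 April 2026, so daylight saving is not in effect and Bryax Administrative Region is at UTC+08:00.
22:00 Bryax Administrative Region − 8h = 14:00 UTC.
1 September 2025 is a Monday, so the first Sunday is September 7 and the third is September 21.
1 February 2026 is a Sunday, so the first Monday is February 2.
At the standard offset (UTC−03:00), 14:00 UTC − 3h = 11:00 Yaltara Province standard time.
The standard-time date in Yaltara Province, October 21, 2025, lies within the daylight-saving period (21 September 2025 – 2 February 2026), so Yaltara Province is on daylight time, UTC−02:00.
14:00 UTC − 2h = 12:00 Yaltara Province.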